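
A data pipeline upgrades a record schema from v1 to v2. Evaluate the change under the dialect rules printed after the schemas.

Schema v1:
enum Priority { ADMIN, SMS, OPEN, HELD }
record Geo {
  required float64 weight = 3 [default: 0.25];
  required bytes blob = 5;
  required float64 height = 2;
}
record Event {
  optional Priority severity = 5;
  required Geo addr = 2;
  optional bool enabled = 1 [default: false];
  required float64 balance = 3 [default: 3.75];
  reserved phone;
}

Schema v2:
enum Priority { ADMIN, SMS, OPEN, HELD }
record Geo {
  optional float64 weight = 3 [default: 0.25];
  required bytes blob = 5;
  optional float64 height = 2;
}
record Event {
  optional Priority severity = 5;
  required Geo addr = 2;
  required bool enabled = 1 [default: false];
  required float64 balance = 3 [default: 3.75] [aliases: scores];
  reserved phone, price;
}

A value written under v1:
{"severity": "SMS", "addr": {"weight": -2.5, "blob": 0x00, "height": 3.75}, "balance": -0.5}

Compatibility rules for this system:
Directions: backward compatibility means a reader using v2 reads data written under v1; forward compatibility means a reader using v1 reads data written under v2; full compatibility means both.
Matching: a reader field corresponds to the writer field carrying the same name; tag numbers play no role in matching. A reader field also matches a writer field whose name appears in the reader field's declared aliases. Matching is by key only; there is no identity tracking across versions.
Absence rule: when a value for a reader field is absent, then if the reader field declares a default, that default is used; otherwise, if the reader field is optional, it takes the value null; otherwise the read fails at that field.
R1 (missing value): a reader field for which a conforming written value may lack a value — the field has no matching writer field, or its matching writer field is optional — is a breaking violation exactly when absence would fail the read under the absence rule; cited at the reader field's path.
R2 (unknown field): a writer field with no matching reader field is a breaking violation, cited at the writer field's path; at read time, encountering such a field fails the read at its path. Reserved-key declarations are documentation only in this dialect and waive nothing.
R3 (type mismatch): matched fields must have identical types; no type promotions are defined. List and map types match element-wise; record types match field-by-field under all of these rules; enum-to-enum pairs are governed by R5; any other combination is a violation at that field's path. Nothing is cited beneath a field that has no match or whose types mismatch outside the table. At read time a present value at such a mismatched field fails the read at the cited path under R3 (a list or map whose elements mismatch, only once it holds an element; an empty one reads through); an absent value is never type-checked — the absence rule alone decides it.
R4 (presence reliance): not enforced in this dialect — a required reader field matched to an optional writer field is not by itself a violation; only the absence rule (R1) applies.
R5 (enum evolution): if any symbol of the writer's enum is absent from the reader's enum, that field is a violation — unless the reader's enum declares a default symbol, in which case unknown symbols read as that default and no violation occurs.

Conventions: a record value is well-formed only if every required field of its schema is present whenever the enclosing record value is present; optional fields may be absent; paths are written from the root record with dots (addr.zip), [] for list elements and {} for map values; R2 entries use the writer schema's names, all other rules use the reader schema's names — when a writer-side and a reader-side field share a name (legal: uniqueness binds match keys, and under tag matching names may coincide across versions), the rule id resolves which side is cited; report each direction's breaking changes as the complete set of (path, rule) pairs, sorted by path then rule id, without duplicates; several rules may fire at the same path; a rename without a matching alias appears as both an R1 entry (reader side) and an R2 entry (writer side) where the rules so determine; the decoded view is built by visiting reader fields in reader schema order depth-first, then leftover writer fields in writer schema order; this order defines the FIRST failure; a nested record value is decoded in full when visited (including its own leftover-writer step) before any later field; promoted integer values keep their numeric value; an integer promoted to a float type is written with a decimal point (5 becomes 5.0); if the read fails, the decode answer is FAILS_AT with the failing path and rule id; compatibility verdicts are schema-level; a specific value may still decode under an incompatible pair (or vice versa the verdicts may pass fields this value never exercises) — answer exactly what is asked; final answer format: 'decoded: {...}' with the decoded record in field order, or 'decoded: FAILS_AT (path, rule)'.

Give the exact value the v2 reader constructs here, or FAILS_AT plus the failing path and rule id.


the writer's type comes first in each Event pair
decoding the Event value with the v2 reader:
  severity := "SMS"
  addr.weight := -2.5
  addr.blob := 0x00
  addr.height := 3.75
  enabled := false (absent -> default)
  balance := -0.5
  => decoded: {"severity": "SMS", "addr": {"weight": -2.5, "blob": 0x00, "height": 3.75}, "enabled": false, "balance": -0.5}
ruling out the remaining Event differences:
  field weight in record Geo: required changed to optional -> triggers nothing under the printed rules; the Event answer is the same either way
  field height in record Geo: required changed to optional -> matters for Event compatibility verdicts, not for this value's decode
  field enabled in record Event: optional changed to required -> triggers nothing under the printed rules; the Event answer is the same either way

decoded: {"severity": "SMS", "addr": {"weight": -2.5, "blob": 0x00, "height": 3.75}, "enabled": false, "balance": -0.5}


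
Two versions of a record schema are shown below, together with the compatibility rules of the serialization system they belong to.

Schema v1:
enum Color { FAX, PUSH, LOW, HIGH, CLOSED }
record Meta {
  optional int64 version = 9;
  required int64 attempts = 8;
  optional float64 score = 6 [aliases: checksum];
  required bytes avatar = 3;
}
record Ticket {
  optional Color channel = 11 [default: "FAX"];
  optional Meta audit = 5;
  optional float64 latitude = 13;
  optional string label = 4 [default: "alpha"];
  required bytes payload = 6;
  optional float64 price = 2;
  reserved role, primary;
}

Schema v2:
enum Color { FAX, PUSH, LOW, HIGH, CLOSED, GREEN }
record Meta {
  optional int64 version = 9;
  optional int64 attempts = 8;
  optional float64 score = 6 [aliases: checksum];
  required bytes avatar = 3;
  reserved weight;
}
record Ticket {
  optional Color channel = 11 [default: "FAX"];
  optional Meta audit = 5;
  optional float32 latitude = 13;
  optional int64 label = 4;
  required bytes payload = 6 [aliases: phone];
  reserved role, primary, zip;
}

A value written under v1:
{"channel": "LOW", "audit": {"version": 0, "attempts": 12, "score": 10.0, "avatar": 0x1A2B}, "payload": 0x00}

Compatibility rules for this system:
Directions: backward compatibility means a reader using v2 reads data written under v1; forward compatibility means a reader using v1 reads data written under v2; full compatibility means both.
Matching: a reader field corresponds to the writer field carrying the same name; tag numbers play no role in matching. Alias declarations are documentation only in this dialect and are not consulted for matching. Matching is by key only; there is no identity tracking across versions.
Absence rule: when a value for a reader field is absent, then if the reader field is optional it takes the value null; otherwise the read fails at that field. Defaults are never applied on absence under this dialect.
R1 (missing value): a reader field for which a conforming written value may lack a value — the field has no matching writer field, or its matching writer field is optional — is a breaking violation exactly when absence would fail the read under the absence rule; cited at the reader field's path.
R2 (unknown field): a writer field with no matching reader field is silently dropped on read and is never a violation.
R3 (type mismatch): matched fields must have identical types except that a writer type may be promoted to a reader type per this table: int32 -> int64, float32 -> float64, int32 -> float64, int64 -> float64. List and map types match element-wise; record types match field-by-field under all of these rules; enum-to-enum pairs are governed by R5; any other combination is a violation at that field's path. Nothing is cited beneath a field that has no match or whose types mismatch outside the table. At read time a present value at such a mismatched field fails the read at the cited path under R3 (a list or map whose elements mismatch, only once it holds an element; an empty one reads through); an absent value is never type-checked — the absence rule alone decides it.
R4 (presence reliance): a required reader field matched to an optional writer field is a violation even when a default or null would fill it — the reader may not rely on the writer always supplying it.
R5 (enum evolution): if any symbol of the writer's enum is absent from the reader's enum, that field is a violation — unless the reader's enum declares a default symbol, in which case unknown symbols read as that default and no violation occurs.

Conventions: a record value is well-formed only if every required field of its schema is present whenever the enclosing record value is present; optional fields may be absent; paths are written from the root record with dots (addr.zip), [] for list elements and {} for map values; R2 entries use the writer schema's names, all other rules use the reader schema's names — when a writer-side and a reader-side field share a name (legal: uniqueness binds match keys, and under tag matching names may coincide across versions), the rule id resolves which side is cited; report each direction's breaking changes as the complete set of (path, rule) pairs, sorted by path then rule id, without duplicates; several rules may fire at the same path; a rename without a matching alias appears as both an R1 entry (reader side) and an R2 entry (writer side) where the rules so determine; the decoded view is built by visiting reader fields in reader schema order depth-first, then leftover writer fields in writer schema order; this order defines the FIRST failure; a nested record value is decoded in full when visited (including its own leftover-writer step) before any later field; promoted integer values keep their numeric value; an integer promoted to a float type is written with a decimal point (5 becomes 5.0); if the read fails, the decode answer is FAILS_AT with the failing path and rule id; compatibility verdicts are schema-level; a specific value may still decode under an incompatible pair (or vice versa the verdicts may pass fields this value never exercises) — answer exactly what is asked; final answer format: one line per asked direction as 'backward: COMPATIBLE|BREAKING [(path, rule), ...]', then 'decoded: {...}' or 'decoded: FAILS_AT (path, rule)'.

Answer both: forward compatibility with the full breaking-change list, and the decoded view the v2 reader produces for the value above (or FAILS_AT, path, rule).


forward: BREAKING [(audit.attempts, R1), (audit.attempts, R4), (channel, R5), (label, R3)]; decoded: {"channel": "LOW", "audit": {"version": 0, "attempts": 12, "score": 10.0, "avatar": 0x1A2B}, "latitude": null, "label": null, "payload": 0x00}

arrows below run writer -> reader for Ticket
forward analysis of Ticket with v1 as reader and v2 as writer:
  channel <- channel (Color -> Color, writer optional)
  audit <- audit (Meta -> Meta, writer optional)
  latitude <- latitude (float32 -> float64, writer optional)
  label <- label (int64 -> string, writer optional)
  payload <- payload (bytes -> bytes, writer required)
  no writer field matches reader price
  audit.version <- audit.version (int64 -> int64, writer optional)
  audit.attempts <- audit.attempts (int64 -> int64, writer optional)
  audit.score <- audit.score (float64 -> float64, writer optional)
  audit.avatar <- audit.avatar (bytes -> bytes, writer required)
  R1 fires at audit.attempts
  R4 fires at audit.attempts
  R5 fires at channel
  R3 fires at label
  forward on Ticket therefore BREAKING (4)
decode walk for Ticket under reader schema v2:
  channel := "LOW"
  audit.version := 0
  audit.attempts := 12
  audit.score := 10.0
  audit.avatar := 0x1A2B
  latitude := null (not supplied -> null)
  label := null (not supplied -> null)
  payload := 0x00
  => decoded: {"channel": "LOW", "audit": {"version": 0, "attempts": 12, "score": 10.0, "avatar": 0x1A2B}, "latitude": null, "label": null, "payload": 0x00}
checking off the Ticket differences that do not matter here:
  field latitude in record Ticket: type float64 changed to float32 -> its effect on Ticket is confined to the backward direction, not asked


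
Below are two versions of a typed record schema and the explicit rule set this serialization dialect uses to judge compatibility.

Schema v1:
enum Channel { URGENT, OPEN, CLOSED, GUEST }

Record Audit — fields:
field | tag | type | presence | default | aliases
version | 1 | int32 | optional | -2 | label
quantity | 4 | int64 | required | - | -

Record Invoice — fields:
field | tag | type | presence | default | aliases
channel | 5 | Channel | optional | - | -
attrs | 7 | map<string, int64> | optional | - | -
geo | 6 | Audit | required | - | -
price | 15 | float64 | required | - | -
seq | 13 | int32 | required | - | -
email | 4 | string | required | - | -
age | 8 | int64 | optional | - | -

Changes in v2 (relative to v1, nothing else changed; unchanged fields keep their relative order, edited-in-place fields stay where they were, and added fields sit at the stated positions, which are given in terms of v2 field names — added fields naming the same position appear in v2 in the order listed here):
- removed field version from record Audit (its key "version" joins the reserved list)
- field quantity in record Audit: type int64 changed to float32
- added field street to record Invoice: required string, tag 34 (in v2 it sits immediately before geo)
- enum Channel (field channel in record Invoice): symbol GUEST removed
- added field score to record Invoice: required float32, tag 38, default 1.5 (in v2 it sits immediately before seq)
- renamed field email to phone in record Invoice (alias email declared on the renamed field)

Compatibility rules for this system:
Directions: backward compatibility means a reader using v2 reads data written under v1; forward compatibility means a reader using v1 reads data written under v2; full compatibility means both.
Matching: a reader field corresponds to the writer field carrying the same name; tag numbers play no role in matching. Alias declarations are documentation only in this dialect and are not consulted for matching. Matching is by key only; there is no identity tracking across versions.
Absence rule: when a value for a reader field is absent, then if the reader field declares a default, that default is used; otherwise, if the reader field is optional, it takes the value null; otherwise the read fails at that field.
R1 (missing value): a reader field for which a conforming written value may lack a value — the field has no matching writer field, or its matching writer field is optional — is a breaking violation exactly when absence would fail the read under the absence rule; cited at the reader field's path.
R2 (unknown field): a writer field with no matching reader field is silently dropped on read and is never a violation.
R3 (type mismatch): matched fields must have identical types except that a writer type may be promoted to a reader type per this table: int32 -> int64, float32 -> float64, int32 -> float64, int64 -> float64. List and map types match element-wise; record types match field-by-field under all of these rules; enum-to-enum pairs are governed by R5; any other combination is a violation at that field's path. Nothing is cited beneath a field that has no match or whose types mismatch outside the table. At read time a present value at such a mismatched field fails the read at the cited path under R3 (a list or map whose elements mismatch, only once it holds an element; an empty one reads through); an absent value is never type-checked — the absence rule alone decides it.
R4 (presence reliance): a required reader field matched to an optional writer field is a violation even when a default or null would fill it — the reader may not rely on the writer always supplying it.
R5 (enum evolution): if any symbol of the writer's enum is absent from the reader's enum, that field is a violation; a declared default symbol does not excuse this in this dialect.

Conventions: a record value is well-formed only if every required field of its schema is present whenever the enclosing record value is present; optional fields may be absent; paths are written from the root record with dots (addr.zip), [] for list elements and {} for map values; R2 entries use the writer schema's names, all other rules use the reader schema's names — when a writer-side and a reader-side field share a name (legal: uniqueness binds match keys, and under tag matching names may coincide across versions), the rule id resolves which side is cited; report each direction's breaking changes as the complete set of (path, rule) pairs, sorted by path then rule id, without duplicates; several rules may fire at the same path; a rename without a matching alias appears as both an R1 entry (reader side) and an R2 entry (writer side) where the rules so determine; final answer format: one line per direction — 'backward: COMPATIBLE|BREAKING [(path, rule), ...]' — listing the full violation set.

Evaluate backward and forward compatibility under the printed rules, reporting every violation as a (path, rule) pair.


backward: BREAKING [(channel, R5), (geo.quantity, R3), (phone, R1), (street, R1)]; forward: BREAKING [(email, R1), (geo.quantity, R3)]

each type pair in Invoice: writer, then reader
checking backward for Invoice: reader v2 against writer v1:
  Channel -> Channel, writer optional: channel aligns to channel
  map<string, int64> -> map<string, int64>, writer optional: attrs aligns to attrs
  no writer field matches reader street
  Audit -> Audit, writer required: geo aligns to geo
  float64 -> float64, writer required: price aligns to price
  no writer field matches reader score
  int32 -> int32, writer required: seq aligns to seq
  no writer field matches reader phone
  int64 -> int64, writer optional: age aligns to age
  email (writer side), unknown to reader
  int64 -> float32, writer required: geo.quantity aligns to geo.quantity
  geo.version (writer side), unknown to reader
  R5 fires at channel
  R3 fires at geo.quantity
  R1 fires at phone
  R1 fires at street
  backward on Invoice therefore BREAKING (4)
checking forward for Invoice: reader v1 against writer v2:
  Channel -> Channel, writer optional: channel aligns to channel
  map<string, int64> -> map<string, int64>, writer optional: attrs aligns to attrs
  Audit -> Audit, writer required: geo aligns to geo
  float64 -> float64, writer required: price aligns to price
  int32 -> int32, writer required: seq aligns to seq
  no writer field matches reader email
  int64 -> int64, writer optional: age aligns to age
  street (writer side), unknown to reader
  score (writer side), unknown to reader
  phone (writer side), unknown to reader
  no writer field matches reader geo.version
  float32 -> int64, writer required: geo.quantity aligns to geo.quantity
  R1 fires at email
  R3 fires at geo.quantity
  forward on Invoice therefore BREAKING (2)


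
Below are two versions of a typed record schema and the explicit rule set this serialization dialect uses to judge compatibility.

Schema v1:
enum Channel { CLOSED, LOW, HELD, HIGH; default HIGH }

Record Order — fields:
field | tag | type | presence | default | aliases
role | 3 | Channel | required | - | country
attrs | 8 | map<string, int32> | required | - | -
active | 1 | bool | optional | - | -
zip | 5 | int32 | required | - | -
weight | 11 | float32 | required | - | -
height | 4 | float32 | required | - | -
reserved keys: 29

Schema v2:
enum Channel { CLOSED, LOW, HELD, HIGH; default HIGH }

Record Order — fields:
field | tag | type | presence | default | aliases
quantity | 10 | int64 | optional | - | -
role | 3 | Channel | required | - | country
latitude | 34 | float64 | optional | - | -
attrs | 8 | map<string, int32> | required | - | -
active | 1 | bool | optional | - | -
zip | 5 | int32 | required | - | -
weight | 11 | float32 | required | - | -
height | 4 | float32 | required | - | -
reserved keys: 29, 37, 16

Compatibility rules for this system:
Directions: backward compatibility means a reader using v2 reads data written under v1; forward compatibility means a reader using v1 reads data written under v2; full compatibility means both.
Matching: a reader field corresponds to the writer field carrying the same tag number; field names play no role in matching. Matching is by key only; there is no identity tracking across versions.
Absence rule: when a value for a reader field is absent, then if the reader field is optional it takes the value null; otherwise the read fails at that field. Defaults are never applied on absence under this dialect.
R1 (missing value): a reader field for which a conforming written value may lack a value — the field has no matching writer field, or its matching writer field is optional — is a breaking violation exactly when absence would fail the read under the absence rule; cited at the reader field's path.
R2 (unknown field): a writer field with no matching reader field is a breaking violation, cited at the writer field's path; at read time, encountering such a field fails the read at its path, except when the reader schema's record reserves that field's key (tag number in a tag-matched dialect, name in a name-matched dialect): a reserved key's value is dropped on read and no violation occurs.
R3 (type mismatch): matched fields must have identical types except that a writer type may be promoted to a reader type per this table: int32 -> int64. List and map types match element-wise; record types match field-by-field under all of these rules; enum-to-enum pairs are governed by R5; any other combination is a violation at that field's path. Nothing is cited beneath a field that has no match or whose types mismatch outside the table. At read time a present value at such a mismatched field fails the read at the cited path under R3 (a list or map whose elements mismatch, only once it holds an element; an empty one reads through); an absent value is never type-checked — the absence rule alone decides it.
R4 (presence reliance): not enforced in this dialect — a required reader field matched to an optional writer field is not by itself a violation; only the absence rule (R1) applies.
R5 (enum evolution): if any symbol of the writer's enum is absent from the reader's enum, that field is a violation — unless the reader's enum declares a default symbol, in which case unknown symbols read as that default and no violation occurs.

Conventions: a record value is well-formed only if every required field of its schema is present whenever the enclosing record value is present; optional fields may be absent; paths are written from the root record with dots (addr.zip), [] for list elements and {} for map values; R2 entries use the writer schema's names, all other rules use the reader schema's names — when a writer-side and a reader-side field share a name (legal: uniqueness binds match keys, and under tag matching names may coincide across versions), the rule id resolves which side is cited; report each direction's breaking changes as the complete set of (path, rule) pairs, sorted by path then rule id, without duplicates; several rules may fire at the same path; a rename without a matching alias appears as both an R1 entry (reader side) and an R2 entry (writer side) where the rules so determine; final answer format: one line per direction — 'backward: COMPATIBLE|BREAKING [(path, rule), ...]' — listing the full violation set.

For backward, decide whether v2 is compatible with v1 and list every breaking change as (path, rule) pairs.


the writer's type comes first in each Order pair
backward on Order — v2 reading data written by v1:
  quantity: no writer match
  role: Channel -> Channel, writer required; from role
  latitude: no writer match
  attrs: map<string, int32> -> map<string, int32>, writer required; from attrs
  active: bool -> bool, writer optional; from active
  zip: int32 -> int32, writer required; from zip
  weight: float32 -> float32, writer required; from weight
  height: float32 -> float32, writer required; from height
  => backward verdict for Order: COMPATIBLE, no violations
remaining Order differences; none change what is asked:
  added field quantity to record Order: optional int64, tag 10 (in v2 it sits immediately before role) -> matters only for Order's forward compatibility — outside the asked direction
  added field latitude to record Order: optional float64, tag 34 (in v2 it sits immediately before attrs) -> matters only for Order's forward compatibility — outside the asked direction

backward: COMPATIBLE []


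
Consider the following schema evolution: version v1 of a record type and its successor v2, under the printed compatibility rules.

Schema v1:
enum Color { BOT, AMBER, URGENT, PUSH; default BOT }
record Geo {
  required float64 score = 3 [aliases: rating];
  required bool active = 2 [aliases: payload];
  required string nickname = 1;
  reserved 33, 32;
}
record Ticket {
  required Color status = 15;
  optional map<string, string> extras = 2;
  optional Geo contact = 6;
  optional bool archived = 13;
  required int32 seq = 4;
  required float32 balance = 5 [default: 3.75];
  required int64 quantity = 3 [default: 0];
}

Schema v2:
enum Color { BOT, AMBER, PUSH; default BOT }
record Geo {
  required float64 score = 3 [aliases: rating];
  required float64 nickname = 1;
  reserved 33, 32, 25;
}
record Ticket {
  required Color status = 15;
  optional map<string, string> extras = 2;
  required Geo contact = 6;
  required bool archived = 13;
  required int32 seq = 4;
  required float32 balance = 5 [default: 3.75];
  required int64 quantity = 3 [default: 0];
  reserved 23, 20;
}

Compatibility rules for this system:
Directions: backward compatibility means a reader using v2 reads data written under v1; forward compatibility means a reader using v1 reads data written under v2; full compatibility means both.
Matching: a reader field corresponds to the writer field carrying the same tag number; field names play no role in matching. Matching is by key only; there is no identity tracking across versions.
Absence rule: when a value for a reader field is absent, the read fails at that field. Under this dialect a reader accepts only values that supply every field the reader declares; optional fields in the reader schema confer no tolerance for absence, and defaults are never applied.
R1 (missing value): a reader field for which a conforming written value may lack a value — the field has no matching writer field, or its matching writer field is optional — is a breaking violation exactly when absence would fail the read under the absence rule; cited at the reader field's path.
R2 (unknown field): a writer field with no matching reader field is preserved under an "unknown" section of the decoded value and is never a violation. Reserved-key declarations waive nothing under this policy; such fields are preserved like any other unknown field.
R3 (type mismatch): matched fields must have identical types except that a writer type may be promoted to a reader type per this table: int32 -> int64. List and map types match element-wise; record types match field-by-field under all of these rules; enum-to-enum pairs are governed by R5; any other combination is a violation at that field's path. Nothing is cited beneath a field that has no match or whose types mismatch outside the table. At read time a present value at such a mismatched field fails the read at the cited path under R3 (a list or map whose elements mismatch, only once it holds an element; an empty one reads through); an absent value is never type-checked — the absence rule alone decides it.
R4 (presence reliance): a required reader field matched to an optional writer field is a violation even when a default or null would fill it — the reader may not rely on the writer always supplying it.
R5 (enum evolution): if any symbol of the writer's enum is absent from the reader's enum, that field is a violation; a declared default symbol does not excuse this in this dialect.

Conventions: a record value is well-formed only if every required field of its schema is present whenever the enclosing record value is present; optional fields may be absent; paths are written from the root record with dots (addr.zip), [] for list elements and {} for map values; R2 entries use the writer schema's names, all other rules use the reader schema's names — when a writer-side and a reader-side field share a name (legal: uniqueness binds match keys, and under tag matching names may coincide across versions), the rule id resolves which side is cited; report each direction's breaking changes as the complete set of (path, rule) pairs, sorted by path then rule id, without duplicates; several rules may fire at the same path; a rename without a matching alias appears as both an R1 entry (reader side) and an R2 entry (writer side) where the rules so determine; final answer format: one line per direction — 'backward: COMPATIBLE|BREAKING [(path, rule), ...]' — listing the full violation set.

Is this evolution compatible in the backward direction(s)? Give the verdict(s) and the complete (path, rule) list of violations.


each type pair in Ticket: writer, then reader
backward analysis of Ticket with v2 as reader and v1 as writer:
  Color -> Color, writer required: status aligns to status
  map<string, string> -> map<string, string>, writer optional: extras aligns to extras
  Geo -> Geo, writer optional: contact aligns to contact
  bool -> bool, writer optional: archived aligns to archived
  int32 -> int32, writer required: seq aligns to seq
  float32 -> float32, writer required: balance aligns to balance
  int64 -> int64, writer required: quantity aligns to quantity
  float64 -> float64, writer required: contact.score aligns to contact.score
  string -> float64, writer required: contact.nickname aligns to contact.nickname
  writer field contact.active has no reader counterpart
  R1 fires at archived
  R4 fires at archived
  R1 fires at contact
  R4 fires at contact
  R3 fires at contact.nickname
  R1 fires at extras
  R5 fires at status
  => backward verdict for Ticket: BREAKING, 7 violation(s)
checking off the Ticket differences that do not matter here:
  removed field active from record Geo -> fires only in the forward direction of Ticket, which is not asked here

backward: BREAKING [(archived, R1), (archived, R4), (contact, R1), (contact, R4), (contact.nickname, R3), (extras, R1), (status, R5)]


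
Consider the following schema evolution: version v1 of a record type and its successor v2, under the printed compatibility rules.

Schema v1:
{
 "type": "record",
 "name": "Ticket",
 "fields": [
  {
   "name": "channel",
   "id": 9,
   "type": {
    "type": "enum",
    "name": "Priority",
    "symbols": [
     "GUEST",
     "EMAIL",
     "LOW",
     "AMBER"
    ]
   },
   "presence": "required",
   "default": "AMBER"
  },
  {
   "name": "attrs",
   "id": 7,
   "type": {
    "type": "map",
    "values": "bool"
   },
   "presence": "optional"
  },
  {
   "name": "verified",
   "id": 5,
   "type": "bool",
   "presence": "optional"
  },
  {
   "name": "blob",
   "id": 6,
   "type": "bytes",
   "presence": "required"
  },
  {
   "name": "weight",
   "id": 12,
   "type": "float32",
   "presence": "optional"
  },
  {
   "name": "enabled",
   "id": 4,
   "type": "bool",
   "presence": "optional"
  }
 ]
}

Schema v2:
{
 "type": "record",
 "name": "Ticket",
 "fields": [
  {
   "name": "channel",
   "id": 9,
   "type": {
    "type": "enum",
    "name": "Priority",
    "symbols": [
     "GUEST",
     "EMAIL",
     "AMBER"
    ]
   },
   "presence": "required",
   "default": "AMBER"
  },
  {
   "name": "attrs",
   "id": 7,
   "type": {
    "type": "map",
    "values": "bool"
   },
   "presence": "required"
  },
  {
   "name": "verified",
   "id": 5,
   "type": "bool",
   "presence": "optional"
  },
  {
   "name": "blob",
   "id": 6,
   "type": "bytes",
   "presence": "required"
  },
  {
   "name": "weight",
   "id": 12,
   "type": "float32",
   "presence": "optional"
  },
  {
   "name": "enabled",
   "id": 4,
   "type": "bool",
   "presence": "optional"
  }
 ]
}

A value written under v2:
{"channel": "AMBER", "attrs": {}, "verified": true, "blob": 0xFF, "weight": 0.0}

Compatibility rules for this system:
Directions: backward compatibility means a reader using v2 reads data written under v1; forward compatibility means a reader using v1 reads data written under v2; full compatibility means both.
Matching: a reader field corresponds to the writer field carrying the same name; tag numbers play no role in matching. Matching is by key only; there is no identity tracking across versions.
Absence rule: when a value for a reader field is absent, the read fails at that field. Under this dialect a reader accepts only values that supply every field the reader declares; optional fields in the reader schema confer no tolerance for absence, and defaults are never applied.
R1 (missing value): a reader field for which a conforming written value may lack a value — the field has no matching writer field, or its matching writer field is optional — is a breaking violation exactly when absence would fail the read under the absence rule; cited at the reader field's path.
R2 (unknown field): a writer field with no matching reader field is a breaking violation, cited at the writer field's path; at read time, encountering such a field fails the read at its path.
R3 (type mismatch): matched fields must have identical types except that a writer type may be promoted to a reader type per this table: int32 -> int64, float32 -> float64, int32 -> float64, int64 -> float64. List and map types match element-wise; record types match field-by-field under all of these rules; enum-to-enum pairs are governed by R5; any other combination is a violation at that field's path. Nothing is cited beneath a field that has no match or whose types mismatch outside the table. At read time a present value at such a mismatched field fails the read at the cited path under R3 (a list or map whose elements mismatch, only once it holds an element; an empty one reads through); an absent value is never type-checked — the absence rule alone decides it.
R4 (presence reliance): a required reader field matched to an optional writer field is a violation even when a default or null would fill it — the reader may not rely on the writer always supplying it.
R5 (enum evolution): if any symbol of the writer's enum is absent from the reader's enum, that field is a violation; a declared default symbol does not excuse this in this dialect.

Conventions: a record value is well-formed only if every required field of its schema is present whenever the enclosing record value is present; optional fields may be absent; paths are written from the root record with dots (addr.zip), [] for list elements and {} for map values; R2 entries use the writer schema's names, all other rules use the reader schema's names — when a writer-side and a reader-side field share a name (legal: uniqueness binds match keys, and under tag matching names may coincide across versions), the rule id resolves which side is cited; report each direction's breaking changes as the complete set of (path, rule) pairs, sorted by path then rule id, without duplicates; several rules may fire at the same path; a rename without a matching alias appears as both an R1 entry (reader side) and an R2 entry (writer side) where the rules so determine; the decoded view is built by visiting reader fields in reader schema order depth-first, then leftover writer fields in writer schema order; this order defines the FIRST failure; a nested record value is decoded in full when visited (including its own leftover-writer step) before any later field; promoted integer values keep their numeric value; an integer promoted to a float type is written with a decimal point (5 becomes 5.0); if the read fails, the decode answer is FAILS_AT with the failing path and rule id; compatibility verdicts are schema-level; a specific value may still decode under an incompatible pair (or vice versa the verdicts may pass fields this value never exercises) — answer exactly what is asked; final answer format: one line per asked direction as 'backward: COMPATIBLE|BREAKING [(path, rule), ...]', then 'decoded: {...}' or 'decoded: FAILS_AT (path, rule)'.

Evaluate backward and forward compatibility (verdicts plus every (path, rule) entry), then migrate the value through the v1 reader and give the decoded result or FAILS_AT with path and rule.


backward: BREAKING [(attrs, R1), (attrs, R4), (channel, R5), (enabled, R1), (verified, R1), (weight, R1)]; forward: BREAKING [(enabled, R1), (verified, R1), (weight, R1)]; decoded: FAILS_AT (enabled, R1)

the writer's type comes first in each Ticket pair
checking backward for Ticket: reader v2 against writer v1:
  channel: Priority -> Priority, writer required; from channel
  attrs: map<string, bool> -> map<string, bool>, writer optional; from attrs
  verified: bool -> bool, writer optional; from verified
  blob: bytes -> bytes, writer required; from blob
  weight: float32 -> float32, writer optional; from weight
  enabled: bool -> bool, writer optional; from enabled
  violation R1 at attrs
  violation R4 at attrs
  violation R5 at channel
  violation R1 at enabled
  violation R1 at verified
  violation R1 at weight
  => backward: BREAKING (6)
checking forward for Ticket: reader v1 against writer v2:
  channel: Priority -> Priority, writer required; from channel
  attrs: map<string, bool> -> map<string, bool>, writer required; from attrs
  verified: bool -> bool, writer optional; from verified
  blob: bytes -> bytes, writer required; from blob
  weight: float32 -> float32, writer optional; from weight
  enabled: bool -> bool, writer optional; from enabled
  violation R1 at enabled
  violation R1 at verified
  violation R1 at weight
  => forward: BREAKING (3)
decode (reader v1):
  channel := "AMBER"
  attrs := {}
  verified := true
  blob := 0xFF
  weight := 0.0
  read fails at enabled under R1 (no fill)
  => FAILS_AT (enabled, R1)


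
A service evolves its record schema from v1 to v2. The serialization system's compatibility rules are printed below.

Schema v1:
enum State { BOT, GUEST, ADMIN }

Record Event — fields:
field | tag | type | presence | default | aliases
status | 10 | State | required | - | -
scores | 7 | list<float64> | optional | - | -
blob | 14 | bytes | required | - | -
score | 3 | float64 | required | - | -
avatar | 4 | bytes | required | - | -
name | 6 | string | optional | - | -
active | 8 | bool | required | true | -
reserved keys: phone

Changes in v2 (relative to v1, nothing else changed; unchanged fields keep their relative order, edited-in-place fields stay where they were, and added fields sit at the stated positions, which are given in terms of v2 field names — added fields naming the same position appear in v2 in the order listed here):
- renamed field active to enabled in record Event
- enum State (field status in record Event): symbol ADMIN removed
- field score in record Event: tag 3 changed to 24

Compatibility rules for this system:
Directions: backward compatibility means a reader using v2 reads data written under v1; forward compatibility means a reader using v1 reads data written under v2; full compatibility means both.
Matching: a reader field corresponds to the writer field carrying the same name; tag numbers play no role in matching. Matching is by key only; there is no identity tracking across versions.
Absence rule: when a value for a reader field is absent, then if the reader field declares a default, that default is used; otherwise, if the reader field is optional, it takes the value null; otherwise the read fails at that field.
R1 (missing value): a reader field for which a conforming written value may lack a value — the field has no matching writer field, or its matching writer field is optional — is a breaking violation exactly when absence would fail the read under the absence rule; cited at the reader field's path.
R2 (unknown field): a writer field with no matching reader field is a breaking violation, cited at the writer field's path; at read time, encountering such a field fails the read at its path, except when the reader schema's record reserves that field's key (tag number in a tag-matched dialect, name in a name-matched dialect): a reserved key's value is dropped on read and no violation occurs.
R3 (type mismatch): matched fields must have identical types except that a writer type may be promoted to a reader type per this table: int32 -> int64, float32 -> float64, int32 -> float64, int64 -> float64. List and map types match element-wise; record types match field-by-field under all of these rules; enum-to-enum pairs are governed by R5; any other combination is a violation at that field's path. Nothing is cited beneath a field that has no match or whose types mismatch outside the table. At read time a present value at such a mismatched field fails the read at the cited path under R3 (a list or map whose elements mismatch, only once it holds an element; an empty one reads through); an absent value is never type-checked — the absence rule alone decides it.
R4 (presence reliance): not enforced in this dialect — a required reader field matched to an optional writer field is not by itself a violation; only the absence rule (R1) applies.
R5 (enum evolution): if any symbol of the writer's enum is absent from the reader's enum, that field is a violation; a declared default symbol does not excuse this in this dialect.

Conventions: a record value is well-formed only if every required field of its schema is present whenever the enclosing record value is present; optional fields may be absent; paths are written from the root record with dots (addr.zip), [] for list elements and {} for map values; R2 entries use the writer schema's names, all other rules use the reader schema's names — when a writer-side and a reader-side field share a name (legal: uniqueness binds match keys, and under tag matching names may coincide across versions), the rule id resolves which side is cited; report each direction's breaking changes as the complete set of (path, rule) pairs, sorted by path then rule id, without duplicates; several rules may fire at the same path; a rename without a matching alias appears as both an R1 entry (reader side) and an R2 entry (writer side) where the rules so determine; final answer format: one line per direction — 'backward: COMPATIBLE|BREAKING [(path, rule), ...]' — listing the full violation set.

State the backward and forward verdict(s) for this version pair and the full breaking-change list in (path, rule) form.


backward: BREAKING [(active, R2), (status, R5)]; forward: BREAKING [(enabled, R2)]

each type pair in Event: writer, then reader
backward pass over Event, reader schema v2, writer schema v1:
  writer required, State -> State: reader status maps from writer status
  writer optional, list<float64> -> list<float64>: reader scores maps from writer scores
  writer required, bytes -> bytes: reader blob maps from writer blob
  writer required, float64 -> float64: reader score maps from writer score
  writer required, bytes -> bytes: reader avatar maps from writer avatar
  writer optional, string -> string: reader name maps from writer name
  enabled has no writer counterpart
  writer field active has no reader counterpart
  R2 fires at active
  R5 fires at status
  => 2 violation(s): backward is BREAKING for Event
forward pass over Event, reader schema v1, writer schema v2:
  writer required, State -> State: reader status maps from writer status
  writer optional, list<float64> -> list<float64>: reader scores maps from writer scores
  writer required, bytes -> bytes: reader blob maps from writer blob
  writer required, float64 -> float64: reader score maps from writer score
  writer required, bytes -> bytes: reader avatar maps from writer avatar
  writer optional, string -> string: reader name maps from writer name
  active has no writer counterpart
  writer field enabled has no reader counterpart
  R2 fires at enabled
  => 1 violation(s): forward is BREAKING for Event
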